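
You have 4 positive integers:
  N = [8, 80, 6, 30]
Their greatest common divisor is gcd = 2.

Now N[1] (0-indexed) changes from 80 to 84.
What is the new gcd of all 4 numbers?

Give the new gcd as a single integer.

Numbers: [8, 80, 6, 30], gcd = 2
Change: index 1, 80 -> 84
gcd of the OTHER numbers (without index 1): gcd([8, 6, 30]) = 2
New gcd = gcd(g_others, new_val) = gcd(2, 84) = 2

Answer: 2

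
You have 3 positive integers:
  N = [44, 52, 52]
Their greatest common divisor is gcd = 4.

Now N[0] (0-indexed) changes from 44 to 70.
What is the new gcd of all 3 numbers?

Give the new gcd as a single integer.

Numbers: [44, 52, 52], gcd = 4
Change: index 0, 44 -> 70
gcd of the OTHER numbers (without index 0): gcd([52, 52]) = 52
New gcd = gcd(g_others, new_val) = gcd(52, 70) = 2

Answer: 2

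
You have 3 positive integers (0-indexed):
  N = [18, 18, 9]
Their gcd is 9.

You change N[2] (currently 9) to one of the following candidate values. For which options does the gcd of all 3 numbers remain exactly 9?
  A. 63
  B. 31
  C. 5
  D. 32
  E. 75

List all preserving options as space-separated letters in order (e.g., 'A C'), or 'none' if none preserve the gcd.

Answer: A

Derivation:
Old gcd = 9; gcd of others (without N[2]) = 18
New gcd for candidate v: gcd(18, v). Preserves old gcd iff gcd(18, v) = 9.
  Option A: v=63, gcd(18,63)=9 -> preserves
  Option B: v=31, gcd(18,31)=1 -> changes
  Option C: v=5, gcd(18,5)=1 -> changes
  Option D: v=32, gcd(18,32)=2 -> changes
  Option E: v=75, gcd(18,75)=3 -> changes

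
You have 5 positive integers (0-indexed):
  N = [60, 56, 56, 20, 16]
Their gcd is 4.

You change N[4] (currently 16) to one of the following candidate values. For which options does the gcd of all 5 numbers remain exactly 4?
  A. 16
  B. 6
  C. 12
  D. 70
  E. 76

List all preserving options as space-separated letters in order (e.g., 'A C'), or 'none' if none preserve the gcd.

Answer: A C E

Derivation:
Old gcd = 4; gcd of others (without N[4]) = 4
New gcd for candidate v: gcd(4, v). Preserves old gcd iff gcd(4, v) = 4.
  Option A: v=16, gcd(4,16)=4 -> preserves
  Option B: v=6, gcd(4,6)=2 -> changes
  Option C: v=12, gcd(4,12)=4 -> preserves
  Option D: v=70, gcd(4,70)=2 -> changes
  Option E: v=76, gcd(4,76)=4 -> preserves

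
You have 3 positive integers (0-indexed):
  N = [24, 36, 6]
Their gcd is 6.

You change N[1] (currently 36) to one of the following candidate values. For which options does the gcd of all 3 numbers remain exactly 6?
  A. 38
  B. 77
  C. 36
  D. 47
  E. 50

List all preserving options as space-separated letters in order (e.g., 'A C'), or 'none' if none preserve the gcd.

Old gcd = 6; gcd of others (without N[1]) = 6
New gcd for candidate v: gcd(6, v). Preserves old gcd iff gcd(6, v) = 6.
  Option A: v=38, gcd(6,38)=2 -> changes
  Option B: v=77, gcd(6,77)=1 -> changes
  Option C: v=36, gcd(6,36)=6 -> preserves
  Option D: v=47, gcd(6,47)=1 -> changes
  Option E: v=50, gcd(6,50)=2 -> changes

Answer: C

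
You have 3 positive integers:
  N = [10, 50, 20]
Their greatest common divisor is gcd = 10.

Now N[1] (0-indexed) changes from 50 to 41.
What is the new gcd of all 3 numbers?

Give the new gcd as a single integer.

Numbers: [10, 50, 20], gcd = 10
Change: index 1, 50 -> 41
gcd of the OTHER numbers (without index 1): gcd([10, 20]) = 10
New gcd = gcd(g_others, new_val) = gcd(10, 41) = 1

Answer: 1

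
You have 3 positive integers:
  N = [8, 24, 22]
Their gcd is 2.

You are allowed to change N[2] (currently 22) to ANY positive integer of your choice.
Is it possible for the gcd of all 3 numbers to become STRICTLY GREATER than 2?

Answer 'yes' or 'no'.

Current gcd = 2
gcd of all OTHER numbers (without N[2]=22): gcd([8, 24]) = 8
The new gcd after any change is gcd(8, new_value).
This can be at most 8.
Since 8 > old gcd 2, the gcd CAN increase (e.g., set N[2] = 8).

Answer: yes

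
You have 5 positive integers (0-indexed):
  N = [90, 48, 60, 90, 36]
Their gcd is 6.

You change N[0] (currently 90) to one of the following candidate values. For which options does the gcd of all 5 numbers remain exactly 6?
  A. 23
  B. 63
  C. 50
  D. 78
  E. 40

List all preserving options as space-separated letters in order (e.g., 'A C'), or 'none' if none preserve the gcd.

Answer: D

Derivation:
Old gcd = 6; gcd of others (without N[0]) = 6
New gcd for candidate v: gcd(6, v). Preserves old gcd iff gcd(6, v) = 6.
  Option A: v=23, gcd(6,23)=1 -> changes
  Option B: v=63, gcd(6,63)=3 -> changes
  Option C: v=50, gcd(6,50)=2 -> changes
  Option D: v=78, gcd(6,78)=6 -> preserves
  Option E: v=40, gcd(6,40)=2 -> changes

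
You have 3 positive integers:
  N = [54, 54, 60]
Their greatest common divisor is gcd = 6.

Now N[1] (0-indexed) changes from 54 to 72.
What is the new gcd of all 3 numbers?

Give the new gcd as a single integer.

Numbers: [54, 54, 60], gcd = 6
Change: index 1, 54 -> 72
gcd of the OTHER numbers (without index 1): gcd([54, 60]) = 6
New gcd = gcd(g_others, new_val) = gcd(6, 72) = 6

Answer: 6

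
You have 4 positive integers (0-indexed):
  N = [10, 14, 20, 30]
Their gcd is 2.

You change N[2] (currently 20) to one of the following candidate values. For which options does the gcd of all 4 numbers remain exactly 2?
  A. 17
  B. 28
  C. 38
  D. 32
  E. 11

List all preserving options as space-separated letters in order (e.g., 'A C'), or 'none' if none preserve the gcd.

Old gcd = 2; gcd of others (without N[2]) = 2
New gcd for candidate v: gcd(2, v). Preserves old gcd iff gcd(2, v) = 2.
  Option A: v=17, gcd(2,17)=1 -> changes
  Option B: v=28, gcd(2,28)=2 -> preserves
  Option C: v=38, gcd(2,38)=2 -> preserves
  Option D: v=32, gcd(2,32)=2 -> preserves
  Option E: v=11, gcd(2,11)=1 -> changes

Answer: B C D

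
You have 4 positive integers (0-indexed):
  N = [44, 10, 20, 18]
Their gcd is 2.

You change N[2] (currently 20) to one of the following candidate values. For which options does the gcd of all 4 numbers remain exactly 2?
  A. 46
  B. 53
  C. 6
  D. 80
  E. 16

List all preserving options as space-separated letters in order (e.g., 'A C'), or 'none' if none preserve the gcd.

Old gcd = 2; gcd of others (without N[2]) = 2
New gcd for candidate v: gcd(2, v). Preserves old gcd iff gcd(2, v) = 2.
  Option A: v=46, gcd(2,46)=2 -> preserves
  Option B: v=53, gcd(2,53)=1 -> changes
  Option C: v=6, gcd(2,6)=2 -> preserves
  Option D: v=80, gcd(2,80)=2 -> preserves
  Option E: v=16, gcd(2,16)=2 -> preserves

Answer: A C D E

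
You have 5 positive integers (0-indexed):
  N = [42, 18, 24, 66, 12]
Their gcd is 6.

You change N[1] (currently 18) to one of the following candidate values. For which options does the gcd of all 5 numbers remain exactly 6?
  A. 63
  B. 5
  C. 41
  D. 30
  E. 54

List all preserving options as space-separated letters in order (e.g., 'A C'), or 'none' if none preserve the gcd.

Answer: D E

Derivation:
Old gcd = 6; gcd of others (without N[1]) = 6
New gcd for candidate v: gcd(6, v). Preserves old gcd iff gcd(6, v) = 6.
  Option A: v=63, gcd(6,63)=3 -> changes
  Option B: v=5, gcd(6,5)=1 -> changes
  Option C: v=41, gcd(6,41)=1 -> changes
  Option D: v=30, gcd(6,30)=6 -> preserves
  Option E: v=54, gcd(6,54)=6 -> preserves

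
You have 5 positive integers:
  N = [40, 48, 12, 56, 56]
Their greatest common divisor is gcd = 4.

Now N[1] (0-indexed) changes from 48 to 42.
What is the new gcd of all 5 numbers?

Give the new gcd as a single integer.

Answer: 2

Derivation:
Numbers: [40, 48, 12, 56, 56], gcd = 4
Change: index 1, 48 -> 42
gcd of the OTHER numbers (without index 1): gcd([40, 12, 56, 56]) = 4
New gcd = gcd(g_others, new_val) = gcd(4, 42) = 2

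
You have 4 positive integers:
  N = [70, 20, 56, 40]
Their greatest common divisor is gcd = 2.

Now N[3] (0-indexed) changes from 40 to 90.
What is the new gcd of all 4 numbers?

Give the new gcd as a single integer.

Numbers: [70, 20, 56, 40], gcd = 2
Change: index 3, 40 -> 90
gcd of the OTHER numbers (without index 3): gcd([70, 20, 56]) = 2
New gcd = gcd(g_others, new_val) = gcd(2, 90) = 2

Answer: 2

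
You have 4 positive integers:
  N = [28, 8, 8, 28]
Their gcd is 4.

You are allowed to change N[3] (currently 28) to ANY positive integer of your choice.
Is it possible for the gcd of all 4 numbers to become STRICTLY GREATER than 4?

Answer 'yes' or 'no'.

Answer: no

Derivation:
Current gcd = 4
gcd of all OTHER numbers (without N[3]=28): gcd([28, 8, 8]) = 4
The new gcd after any change is gcd(4, new_value).
This can be at most 4.
Since 4 = old gcd 4, the gcd can only stay the same or decrease.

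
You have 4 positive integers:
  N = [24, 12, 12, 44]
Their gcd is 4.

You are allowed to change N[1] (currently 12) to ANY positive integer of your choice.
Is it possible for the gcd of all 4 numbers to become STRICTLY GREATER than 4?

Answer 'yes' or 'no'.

Current gcd = 4
gcd of all OTHER numbers (without N[1]=12): gcd([24, 12, 44]) = 4
The new gcd after any change is gcd(4, new_value).
This can be at most 4.
Since 4 = old gcd 4, the gcd can only stay the same or decrease.

Answer: no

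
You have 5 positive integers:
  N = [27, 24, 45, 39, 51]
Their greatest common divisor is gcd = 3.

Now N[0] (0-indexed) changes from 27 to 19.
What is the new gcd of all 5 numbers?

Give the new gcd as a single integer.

Numbers: [27, 24, 45, 39, 51], gcd = 3
Change: index 0, 27 -> 19
gcd of the OTHER numbers (without index 0): gcd([24, 45, 39, 51]) = 3
New gcd = gcd(g_others, new_val) = gcd(3, 19) = 1

Answer: 1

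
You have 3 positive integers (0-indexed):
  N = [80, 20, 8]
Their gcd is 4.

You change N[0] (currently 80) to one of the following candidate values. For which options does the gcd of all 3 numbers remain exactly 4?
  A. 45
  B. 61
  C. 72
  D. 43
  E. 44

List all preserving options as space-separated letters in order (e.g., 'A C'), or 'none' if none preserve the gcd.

Answer: C E

Derivation:
Old gcd = 4; gcd of others (without N[0]) = 4
New gcd for candidate v: gcd(4, v). Preserves old gcd iff gcd(4, v) = 4.
  Option A: v=45, gcd(4,45)=1 -> changes
  Option B: v=61, gcd(4,61)=1 -> changes
  Option C: v=72, gcd(4,72)=4 -> preserves
  Option D: v=43, gcd(4,43)=1 -> changes
  Option E: v=44, gcd(4,44)=4 -> preserves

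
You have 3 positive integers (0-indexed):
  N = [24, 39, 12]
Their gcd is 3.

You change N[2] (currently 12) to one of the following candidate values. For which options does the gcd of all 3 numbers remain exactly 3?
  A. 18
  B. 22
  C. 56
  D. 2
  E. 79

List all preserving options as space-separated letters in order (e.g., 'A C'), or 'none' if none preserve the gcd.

Answer: A

Derivation:
Old gcd = 3; gcd of others (without N[2]) = 3
New gcd for candidate v: gcd(3, v). Preserves old gcd iff gcd(3, v) = 3.
  Option A: v=18, gcd(3,18)=3 -> preserves
  Option B: v=22, gcd(3,22)=1 -> changes
  Option C: v=56, gcd(3,56)=1 -> changes
  Option D: v=2, gcd(3,2)=1 -> changes
  Option E: v=79, gcd(3,79)=1 -> changes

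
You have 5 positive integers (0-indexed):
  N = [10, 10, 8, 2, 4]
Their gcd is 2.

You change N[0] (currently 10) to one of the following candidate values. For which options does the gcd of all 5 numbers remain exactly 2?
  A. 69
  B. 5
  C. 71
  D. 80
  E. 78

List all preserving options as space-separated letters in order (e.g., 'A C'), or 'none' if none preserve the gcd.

Old gcd = 2; gcd of others (without N[0]) = 2
New gcd for candidate v: gcd(2, v). Preserves old gcd iff gcd(2, v) = 2.
  Option A: v=69, gcd(2,69)=1 -> changes
  Option B: v=5, gcd(2,5)=1 -> changes
  Option C: v=71, gcd(2,71)=1 -> changes
  Option D: v=80, gcd(2,80)=2 -> preserves
  Option E: v=78, gcd(2,78)=2 -> preserves

Answer: D E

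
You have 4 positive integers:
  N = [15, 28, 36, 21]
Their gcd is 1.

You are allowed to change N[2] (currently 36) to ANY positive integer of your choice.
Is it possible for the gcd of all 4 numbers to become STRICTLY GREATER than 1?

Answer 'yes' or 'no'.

Answer: no

Derivation:
Current gcd = 1
gcd of all OTHER numbers (without N[2]=36): gcd([15, 28, 21]) = 1
The new gcd after any change is gcd(1, new_value).
This can be at most 1.
Since 1 = old gcd 1, the gcd can only stay the same or decrease.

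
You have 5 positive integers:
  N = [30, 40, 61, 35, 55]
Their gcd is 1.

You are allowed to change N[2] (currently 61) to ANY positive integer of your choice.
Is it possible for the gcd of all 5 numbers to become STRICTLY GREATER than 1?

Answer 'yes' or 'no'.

Answer: yes

Derivation:
Current gcd = 1
gcd of all OTHER numbers (without N[2]=61): gcd([30, 40, 35, 55]) = 5
The new gcd after any change is gcd(5, new_value).
This can be at most 5.
Since 5 > old gcd 1, the gcd CAN increase (e.g., set N[2] = 5).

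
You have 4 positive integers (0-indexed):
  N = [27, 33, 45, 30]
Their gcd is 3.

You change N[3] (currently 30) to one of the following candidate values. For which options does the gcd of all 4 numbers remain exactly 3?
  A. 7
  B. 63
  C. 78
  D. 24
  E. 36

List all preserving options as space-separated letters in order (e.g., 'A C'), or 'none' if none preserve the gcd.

Answer: B C D E

Derivation:
Old gcd = 3; gcd of others (without N[3]) = 3
New gcd for candidate v: gcd(3, v). Preserves old gcd iff gcd(3, v) = 3.
  Option A: v=7, gcd(3,7)=1 -> changes
  Option B: v=63, gcd(3,63)=3 -> preserves
  Option C: v=78, gcd(3,78)=3 -> preserves
  Option D: v=24, gcd(3,24)=3 -> preserves
  Option E: v=36, gcd(3,36)=3 -> preserves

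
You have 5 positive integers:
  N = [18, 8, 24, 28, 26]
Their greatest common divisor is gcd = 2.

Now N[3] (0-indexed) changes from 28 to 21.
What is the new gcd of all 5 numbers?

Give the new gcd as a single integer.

Answer: 1

Derivation:
Numbers: [18, 8, 24, 28, 26], gcd = 2
Change: index 3, 28 -> 21
gcd of the OTHER numbers (without index 3): gcd([18, 8, 24, 26]) = 2
New gcd = gcd(g_others, new_val) = gcd(2, 21) = 1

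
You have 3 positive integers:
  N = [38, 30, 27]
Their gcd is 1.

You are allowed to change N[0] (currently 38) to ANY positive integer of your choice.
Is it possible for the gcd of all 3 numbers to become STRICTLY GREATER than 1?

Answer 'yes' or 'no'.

Answer: yes

Derivation:
Current gcd = 1
gcd of all OTHER numbers (without N[0]=38): gcd([30, 27]) = 3
The new gcd after any change is gcd(3, new_value).
This can be at most 3.
Since 3 > old gcd 1, the gcd CAN increase (e.g., set N[0] = 3).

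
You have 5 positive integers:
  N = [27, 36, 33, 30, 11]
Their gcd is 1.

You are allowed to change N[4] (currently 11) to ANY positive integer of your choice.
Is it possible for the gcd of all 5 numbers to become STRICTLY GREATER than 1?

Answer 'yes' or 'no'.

Current gcd = 1
gcd of all OTHER numbers (without N[4]=11): gcd([27, 36, 33, 30]) = 3
The new gcd after any change is gcd(3, new_value).
This can be at most 3.
Since 3 > old gcd 1, the gcd CAN increase (e.g., set N[4] = 3).

Answer: yes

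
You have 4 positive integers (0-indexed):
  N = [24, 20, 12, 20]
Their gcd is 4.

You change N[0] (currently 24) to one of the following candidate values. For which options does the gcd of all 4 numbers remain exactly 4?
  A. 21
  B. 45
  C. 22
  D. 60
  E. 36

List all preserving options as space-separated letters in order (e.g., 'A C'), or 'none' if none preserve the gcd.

Old gcd = 4; gcd of others (without N[0]) = 4
New gcd for candidate v: gcd(4, v). Preserves old gcd iff gcd(4, v) = 4.
  Option A: v=21, gcd(4,21)=1 -> changes
  Option B: v=45, gcd(4,45)=1 -> changes
  Option C: v=22, gcd(4,22)=2 -> changes
  Option D: v=60, gcd(4,60)=4 -> preserves
  Option E: v=36, gcd(4,36)=4 -> preserves

Answer: D E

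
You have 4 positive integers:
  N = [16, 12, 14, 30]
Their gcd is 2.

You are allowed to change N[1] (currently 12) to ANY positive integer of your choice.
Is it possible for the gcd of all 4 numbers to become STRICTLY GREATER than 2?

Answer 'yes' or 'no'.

Answer: no

Derivation:
Current gcd = 2
gcd of all OTHER numbers (without N[1]=12): gcd([16, 14, 30]) = 2
The new gcd after any change is gcd(2, new_value).
This can be at most 2.
Since 2 = old gcd 2, the gcd can only stay the same or decrease.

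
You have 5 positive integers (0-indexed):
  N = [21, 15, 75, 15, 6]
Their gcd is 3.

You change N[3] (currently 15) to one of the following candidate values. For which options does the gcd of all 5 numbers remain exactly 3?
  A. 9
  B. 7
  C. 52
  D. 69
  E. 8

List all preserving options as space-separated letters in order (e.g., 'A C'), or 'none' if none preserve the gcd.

Old gcd = 3; gcd of others (without N[3]) = 3
New gcd for candidate v: gcd(3, v). Preserves old gcd iff gcd(3, v) = 3.
  Option A: v=9, gcd(3,9)=3 -> preserves
  Option B: v=7, gcd(3,7)=1 -> changes
  Option C: v=52, gcd(3,52)=1 -> changes
  Option D: v=69, gcd(3,69)=3 -> preserves
  Option E: v=8, gcd(3,8)=1 -> changes

Answer: A D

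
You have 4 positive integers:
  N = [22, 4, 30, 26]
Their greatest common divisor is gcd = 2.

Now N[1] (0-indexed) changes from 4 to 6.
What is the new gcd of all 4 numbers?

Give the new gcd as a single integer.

Answer: 2

Derivation:
Numbers: [22, 4, 30, 26], gcd = 2
Change: index 1, 4 -> 6
gcd of the OTHER numbers (without index 1): gcd([22, 30, 26]) = 2
New gcd = gcd(g_others, new_val) = gcd(2, 6) = 2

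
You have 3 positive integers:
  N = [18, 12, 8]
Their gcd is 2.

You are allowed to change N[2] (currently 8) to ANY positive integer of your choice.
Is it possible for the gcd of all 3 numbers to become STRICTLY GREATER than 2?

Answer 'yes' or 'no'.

Answer: yes

Derivation:
Current gcd = 2
gcd of all OTHER numbers (without N[2]=8): gcd([18, 12]) = 6
The new gcd after any change is gcd(6, new_value).
This can be at most 6.
Since 6 > old gcd 2, the gcd CAN increase (e.g., set N[2] = 6).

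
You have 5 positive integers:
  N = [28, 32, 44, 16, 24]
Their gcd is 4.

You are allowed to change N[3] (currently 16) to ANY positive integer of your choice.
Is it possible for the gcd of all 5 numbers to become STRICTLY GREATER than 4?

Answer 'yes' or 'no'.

Current gcd = 4
gcd of all OTHER numbers (without N[3]=16): gcd([28, 32, 44, 24]) = 4
The new gcd after any change is gcd(4, new_value).
This can be at most 4.
Since 4 = old gcd 4, the gcd can only stay the same or decrease.

Answer: no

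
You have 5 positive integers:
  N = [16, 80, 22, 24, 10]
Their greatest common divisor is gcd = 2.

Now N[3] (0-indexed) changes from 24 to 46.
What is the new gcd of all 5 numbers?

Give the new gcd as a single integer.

Answer: 2

Derivation:
Numbers: [16, 80, 22, 24, 10], gcd = 2
Change: index 3, 24 -> 46
gcd of the OTHER numbers (without index 3): gcd([16, 80, 22, 10]) = 2
New gcd = gcd(g_others, new_val) = gcd(2, 46) = 2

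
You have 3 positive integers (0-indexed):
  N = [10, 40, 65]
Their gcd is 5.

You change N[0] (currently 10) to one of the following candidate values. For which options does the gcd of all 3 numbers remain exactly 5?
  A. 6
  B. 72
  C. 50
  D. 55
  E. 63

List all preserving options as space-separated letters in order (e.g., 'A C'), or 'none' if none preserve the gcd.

Answer: C D

Derivation:
Old gcd = 5; gcd of others (without N[0]) = 5
New gcd for candidate v: gcd(5, v). Preserves old gcd iff gcd(5, v) = 5.
  Option A: v=6, gcd(5,6)=1 -> changes
  Option B: v=72, gcd(5,72)=1 -> changes
  Option C: v=50, gcd(5,50)=5 -> preserves
  Option D: v=55, gcd(5,55)=5 -> preserves
  Option E: v=63, gcd(5,63)=1 -> changes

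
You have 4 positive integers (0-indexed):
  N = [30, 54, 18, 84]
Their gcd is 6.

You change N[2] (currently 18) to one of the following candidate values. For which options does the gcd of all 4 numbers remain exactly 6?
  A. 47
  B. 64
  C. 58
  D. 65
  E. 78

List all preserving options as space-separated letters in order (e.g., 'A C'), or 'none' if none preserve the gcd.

Old gcd = 6; gcd of others (without N[2]) = 6
New gcd for candidate v: gcd(6, v). Preserves old gcd iff gcd(6, v) = 6.
  Option A: v=47, gcd(6,47)=1 -> changes
  Option B: v=64, gcd(6,64)=2 -> changes
  Option C: v=58, gcd(6,58)=2 -> changes
  Option D: v=65, gcd(6,65)=1 -> changes
  Option E: v=78, gcd(6,78)=6 -> preserves

Answer: E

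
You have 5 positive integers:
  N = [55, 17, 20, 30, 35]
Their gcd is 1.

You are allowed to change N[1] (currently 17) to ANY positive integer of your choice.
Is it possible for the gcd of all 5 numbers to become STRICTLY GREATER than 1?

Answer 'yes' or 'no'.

Current gcd = 1
gcd of all OTHER numbers (without N[1]=17): gcd([55, 20, 30, 35]) = 5
The new gcd after any change is gcd(5, new_value).
This can be at most 5.
Since 5 > old gcd 1, the gcd CAN increase (e.g., set N[1] = 5).

Answer: yes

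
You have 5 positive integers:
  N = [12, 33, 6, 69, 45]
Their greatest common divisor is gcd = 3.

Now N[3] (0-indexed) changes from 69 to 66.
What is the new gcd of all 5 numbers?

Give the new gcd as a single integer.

Numbers: [12, 33, 6, 69, 45], gcd = 3
Change: index 3, 69 -> 66
gcd of the OTHER numbers (without index 3): gcd([12, 33, 6, 45]) = 3
New gcd = gcd(g_others, new_val) = gcd(3, 66) = 3

Answer: 3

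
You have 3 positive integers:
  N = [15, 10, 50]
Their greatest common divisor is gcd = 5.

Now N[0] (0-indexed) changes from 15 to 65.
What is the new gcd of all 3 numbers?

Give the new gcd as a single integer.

Answer: 5

Derivation:
Numbers: [15, 10, 50], gcd = 5
Change: index 0, 15 -> 65
gcd of the OTHER numbers (without index 0): gcd([10, 50]) = 10
New gcd = gcd(g_others, new_val) = gcd(10, 65) = 5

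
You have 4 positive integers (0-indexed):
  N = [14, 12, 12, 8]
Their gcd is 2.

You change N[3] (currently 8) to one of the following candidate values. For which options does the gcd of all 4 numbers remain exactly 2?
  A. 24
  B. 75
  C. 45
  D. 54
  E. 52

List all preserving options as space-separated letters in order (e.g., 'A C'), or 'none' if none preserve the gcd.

Answer: A D E

Derivation:
Old gcd = 2; gcd of others (without N[3]) = 2
New gcd for candidate v: gcd(2, v). Preserves old gcd iff gcd(2, v) = 2.
  Option A: v=24, gcd(2,24)=2 -> preserves
  Option B: v=75, gcd(2,75)=1 -> changes
  Option C: v=45, gcd(2,45)=1 -> changes
  Option D: v=54, gcd(2,54)=2 -> preserves
  Option E: v=52, gcd(2,52)=2 -> preserves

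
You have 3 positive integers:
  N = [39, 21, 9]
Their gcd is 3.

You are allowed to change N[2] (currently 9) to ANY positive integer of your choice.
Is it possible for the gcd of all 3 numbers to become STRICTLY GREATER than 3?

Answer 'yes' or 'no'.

Answer: no

Derivation:
Current gcd = 3
gcd of all OTHER numbers (without N[2]=9): gcd([39, 21]) = 3
The new gcd after any change is gcd(3, new_value).
This can be at most 3.
Since 3 = old gcd 3, the gcd can only stay the same or decrease.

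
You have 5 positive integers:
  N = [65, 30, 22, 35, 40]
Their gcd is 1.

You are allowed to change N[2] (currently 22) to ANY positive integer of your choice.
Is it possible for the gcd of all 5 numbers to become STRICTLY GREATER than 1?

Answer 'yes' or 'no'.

Answer: yes

Derivation:
Current gcd = 1
gcd of all OTHER numbers (without N[2]=22): gcd([65, 30, 35, 40]) = 5
The new gcd after any change is gcd(5, new_value).
This can be at most 5.
Since 5 > old gcd 1, the gcd CAN increase (e.g., set N[2] = 5).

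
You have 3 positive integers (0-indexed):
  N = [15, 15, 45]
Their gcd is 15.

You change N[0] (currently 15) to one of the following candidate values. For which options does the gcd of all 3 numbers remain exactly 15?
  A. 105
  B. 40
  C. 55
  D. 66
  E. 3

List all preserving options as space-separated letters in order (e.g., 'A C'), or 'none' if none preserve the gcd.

Old gcd = 15; gcd of others (without N[0]) = 15
New gcd for candidate v: gcd(15, v). Preserves old gcd iff gcd(15, v) = 15.
  Option A: v=105, gcd(15,105)=15 -> preserves
  Option B: v=40, gcd(15,40)=5 -> changes
  Option C: v=55, gcd(15,55)=5 -> changes
  Option D: v=66, gcd(15,66)=3 -> changes
  Option E: v=3, gcd(15,3)=3 -> changes

Answer: A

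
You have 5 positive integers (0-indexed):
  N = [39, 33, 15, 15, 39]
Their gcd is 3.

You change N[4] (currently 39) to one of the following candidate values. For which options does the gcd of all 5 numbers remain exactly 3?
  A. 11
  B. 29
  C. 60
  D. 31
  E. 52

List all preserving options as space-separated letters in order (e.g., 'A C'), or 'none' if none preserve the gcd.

Old gcd = 3; gcd of others (without N[4]) = 3
New gcd for candidate v: gcd(3, v). Preserves old gcd iff gcd(3, v) = 3.
  Option A: v=11, gcd(3,11)=1 -> changes
  Option B: v=29, gcd(3,29)=1 -> changes
  Option C: v=60, gcd(3,60)=3 -> preserves
  Option D: v=31, gcd(3,31)=1 -> changes
  Option E: v=52, gcd(3,52)=1 -> changes

Answer: C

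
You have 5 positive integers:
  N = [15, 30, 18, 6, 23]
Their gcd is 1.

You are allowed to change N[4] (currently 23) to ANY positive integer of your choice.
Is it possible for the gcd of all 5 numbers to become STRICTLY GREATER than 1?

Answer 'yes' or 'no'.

Current gcd = 1
gcd of all OTHER numbers (without N[4]=23): gcd([15, 30, 18, 6]) = 3
The new gcd after any change is gcd(3, new_value).
This can be at most 3.
Since 3 > old gcd 1, the gcd CAN increase (e.g., set N[4] = 3).

Answer: yes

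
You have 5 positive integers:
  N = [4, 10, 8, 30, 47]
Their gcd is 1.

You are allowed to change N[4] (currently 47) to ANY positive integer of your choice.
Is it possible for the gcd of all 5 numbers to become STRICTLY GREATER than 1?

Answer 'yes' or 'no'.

Current gcd = 1
gcd of all OTHER numbers (without N[4]=47): gcd([4, 10, 8, 30]) = 2
The new gcd after any change is gcd(2, new_value).
This can be at most 2.
Since 2 > old gcd 1, the gcd CAN increase (e.g., set N[4] = 2).

Answer: yes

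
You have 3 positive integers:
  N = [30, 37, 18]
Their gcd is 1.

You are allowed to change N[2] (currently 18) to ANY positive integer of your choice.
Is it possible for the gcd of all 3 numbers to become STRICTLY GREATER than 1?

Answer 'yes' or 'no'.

Current gcd = 1
gcd of all OTHER numbers (without N[2]=18): gcd([30, 37]) = 1
The new gcd after any change is gcd(1, new_value).
This can be at most 1.
Since 1 = old gcd 1, the gcd can only stay the same or decrease.

Answer: no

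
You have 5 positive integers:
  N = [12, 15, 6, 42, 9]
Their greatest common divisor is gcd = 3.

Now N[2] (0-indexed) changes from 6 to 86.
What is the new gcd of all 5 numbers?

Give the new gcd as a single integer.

Answer: 1

Derivation:
Numbers: [12, 15, 6, 42, 9], gcd = 3
Change: index 2, 6 -> 86
gcd of the OTHER numbers (without index 2): gcd([12, 15, 42, 9]) = 3
New gcd = gcd(g_others, new_val) = gcd(3, 86) = 1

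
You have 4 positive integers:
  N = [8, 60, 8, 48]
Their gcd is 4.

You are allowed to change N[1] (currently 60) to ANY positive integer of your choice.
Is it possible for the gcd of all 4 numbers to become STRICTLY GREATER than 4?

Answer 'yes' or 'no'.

Answer: yes

Derivation:
Current gcd = 4
gcd of all OTHER numbers (without N[1]=60): gcd([8, 8, 48]) = 8
The new gcd after any change is gcd(8, new_value).
This can be at most 8.
Since 8 > old gcd 4, the gcd CAN increase (e.g., set N[1] = 8).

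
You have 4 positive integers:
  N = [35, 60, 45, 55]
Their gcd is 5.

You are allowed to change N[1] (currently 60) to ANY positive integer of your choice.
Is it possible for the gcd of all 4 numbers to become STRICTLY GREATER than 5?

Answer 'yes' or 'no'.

Current gcd = 5
gcd of all OTHER numbers (without N[1]=60): gcd([35, 45, 55]) = 5
The new gcd after any change is gcd(5, new_value).
This can be at most 5.
Since 5 = old gcd 5, the gcd can only stay the same or decrease.

Answer: no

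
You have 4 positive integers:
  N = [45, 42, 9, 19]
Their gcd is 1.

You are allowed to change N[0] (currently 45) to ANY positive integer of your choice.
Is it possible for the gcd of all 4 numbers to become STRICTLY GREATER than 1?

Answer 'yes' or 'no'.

Current gcd = 1
gcd of all OTHER numbers (without N[0]=45): gcd([42, 9, 19]) = 1
The new gcd after any change is gcd(1, new_value).
This can be at most 1.
Since 1 = old gcd 1, the gcd can only stay the same or decrease.

Answer: no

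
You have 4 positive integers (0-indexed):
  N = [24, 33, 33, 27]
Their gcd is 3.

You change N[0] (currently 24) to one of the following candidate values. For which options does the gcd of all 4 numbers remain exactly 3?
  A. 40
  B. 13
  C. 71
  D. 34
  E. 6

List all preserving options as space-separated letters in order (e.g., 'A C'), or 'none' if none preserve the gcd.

Old gcd = 3; gcd of others (without N[0]) = 3
New gcd for candidate v: gcd(3, v). Preserves old gcd iff gcd(3, v) = 3.
  Option A: v=40, gcd(3,40)=1 -> changes
  Option B: v=13, gcd(3,13)=1 -> changes
  Option C: v=71, gcd(3,71)=1 -> changes
  Option D: v=34, gcd(3,34)=1 -> changes
  Option E: v=6, gcd(3,6)=3 -> preserves

Answer: E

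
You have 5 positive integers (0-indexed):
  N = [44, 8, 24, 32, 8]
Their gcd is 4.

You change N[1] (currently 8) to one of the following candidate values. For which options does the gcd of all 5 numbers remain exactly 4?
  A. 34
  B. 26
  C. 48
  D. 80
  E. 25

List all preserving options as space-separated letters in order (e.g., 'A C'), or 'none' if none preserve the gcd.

Answer: C D

Derivation:
Old gcd = 4; gcd of others (without N[1]) = 4
New gcd for candidate v: gcd(4, v). Preserves old gcd iff gcd(4, v) = 4.
  Option A: v=34, gcd(4,34)=2 -> changes
  Option B: v=26, gcd(4,26)=2 -> changes
  Option C: v=48, gcd(4,48)=4 -> preserves
  Option D: v=80, gcd(4,80)=4 -> preserves
  Option E: v=25, gcd(4,25)=1 -> changes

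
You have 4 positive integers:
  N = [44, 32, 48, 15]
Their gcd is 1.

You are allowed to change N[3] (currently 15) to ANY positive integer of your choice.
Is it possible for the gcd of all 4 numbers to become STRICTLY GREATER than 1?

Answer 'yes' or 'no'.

Current gcd = 1
gcd of all OTHER numbers (without N[3]=15): gcd([44, 32, 48]) = 4
The new gcd after any change is gcd(4, new_value).
This can be at most 4.
Since 4 > old gcd 1, the gcd CAN increase (e.g., set N[3] = 4).

Answer: yes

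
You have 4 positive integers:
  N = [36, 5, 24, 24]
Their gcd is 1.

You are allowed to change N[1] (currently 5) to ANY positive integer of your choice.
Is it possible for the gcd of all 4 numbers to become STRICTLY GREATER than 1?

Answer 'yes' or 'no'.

Current gcd = 1
gcd of all OTHER numbers (without N[1]=5): gcd([36, 24, 24]) = 12
The new gcd after any change is gcd(12, new_value).
This can be at most 12.
Since 12 > old gcd 1, the gcd CAN increase (e.g., set N[1] = 12).

Answer: yes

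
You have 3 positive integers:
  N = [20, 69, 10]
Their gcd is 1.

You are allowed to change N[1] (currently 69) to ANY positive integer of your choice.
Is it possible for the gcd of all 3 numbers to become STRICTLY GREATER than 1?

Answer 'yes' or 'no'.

Answer: yes

Derivation:
Current gcd = 1
gcd of all OTHER numbers (without N[1]=69): gcd([20, 10]) = 10
The new gcd after any change is gcd(10, new_value).
This can be at most 10.
Since 10 > old gcd 1, the gcd CAN increase (e.g., set N[1] = 10).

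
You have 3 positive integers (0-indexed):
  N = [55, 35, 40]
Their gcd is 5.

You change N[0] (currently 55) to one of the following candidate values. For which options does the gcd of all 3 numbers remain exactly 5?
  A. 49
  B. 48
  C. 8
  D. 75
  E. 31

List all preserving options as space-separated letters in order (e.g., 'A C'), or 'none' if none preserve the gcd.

Old gcd = 5; gcd of others (without N[0]) = 5
New gcd for candidate v: gcd(5, v). Preserves old gcd iff gcd(5, v) = 5.
  Option A: v=49, gcd(5,49)=1 -> changes
  Option B: v=48, gcd(5,48)=1 -> changes
  Option C: v=8, gcd(5,8)=1 -> changes
  Option D: v=75, gcd(5,75)=5 -> preserves
  Option E: v=31, gcd(5,31)=1 -> changes

Answer: D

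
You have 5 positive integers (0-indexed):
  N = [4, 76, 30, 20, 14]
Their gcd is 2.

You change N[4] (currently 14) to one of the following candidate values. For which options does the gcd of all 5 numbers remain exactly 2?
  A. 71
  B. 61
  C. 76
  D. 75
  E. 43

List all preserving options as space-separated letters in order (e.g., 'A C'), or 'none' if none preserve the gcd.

Old gcd = 2; gcd of others (without N[4]) = 2
New gcd for candidate v: gcd(2, v). Preserves old gcd iff gcd(2, v) = 2.
  Option A: v=71, gcd(2,71)=1 -> changes
  Option B: v=61, gcd(2,61)=1 -> changes
  Option C: v=76, gcd(2,76)=2 -> preserves
  Option D: v=75, gcd(2,75)=1 -> changes
  Option E: v=43, gcd(2,43)=1 -> changes

Answer: C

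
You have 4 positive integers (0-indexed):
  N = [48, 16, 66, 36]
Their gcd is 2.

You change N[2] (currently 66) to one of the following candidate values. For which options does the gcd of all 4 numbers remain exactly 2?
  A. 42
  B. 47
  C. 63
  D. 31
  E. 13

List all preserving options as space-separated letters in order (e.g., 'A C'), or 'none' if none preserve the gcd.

Answer: A

Derivation:
Old gcd = 2; gcd of others (without N[2]) = 4
New gcd for candidate v: gcd(4, v). Preserves old gcd iff gcd(4, v) = 2.
  Option A: v=42, gcd(4,42)=2 -> preserves
  Option B: v=47, gcd(4,47)=1 -> changes
  Option C: v=63, gcd(4,63)=1 -> changes
  Option D: v=31, gcd(4,31)=1 -> changes
  Option E: v=13, gcd(4,13)=1 -> changes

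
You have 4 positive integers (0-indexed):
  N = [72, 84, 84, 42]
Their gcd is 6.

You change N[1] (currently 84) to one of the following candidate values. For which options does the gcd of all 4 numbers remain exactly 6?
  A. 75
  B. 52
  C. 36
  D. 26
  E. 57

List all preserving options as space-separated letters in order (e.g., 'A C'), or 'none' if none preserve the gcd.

Answer: C

Derivation:
Old gcd = 6; gcd of others (without N[1]) = 6
New gcd for candidate v: gcd(6, v). Preserves old gcd iff gcd(6, v) = 6.
  Option A: v=75, gcd(6,75)=3 -> changes
  Option B: v=52, gcd(6,52)=2 -> changes
  Option C: v=36, gcd(6,36)=6 -> preserves
  Option D: v=26, gcd(6,26)=2 -> changes
  Option E: v=57, gcd(6,57)=3 -> changes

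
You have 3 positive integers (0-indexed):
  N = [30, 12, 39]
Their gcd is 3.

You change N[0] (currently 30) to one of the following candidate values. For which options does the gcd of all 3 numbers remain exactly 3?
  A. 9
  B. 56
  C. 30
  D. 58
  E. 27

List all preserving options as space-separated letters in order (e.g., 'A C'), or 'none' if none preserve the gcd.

Answer: A C E

Derivation:
Old gcd = 3; gcd of others (without N[0]) = 3
New gcd for candidate v: gcd(3, v). Preserves old gcd iff gcd(3, v) = 3.
  Option A: v=9, gcd(3,9)=3 -> preserves
  Option B: v=56, gcd(3,56)=1 -> changes
  Option C: v=30, gcd(3,30)=3 -> preserves
  Option D: v=58, gcd(3,58)=1 -> changes
  Option E: v=27, gcd(3,27)=3 -> preserves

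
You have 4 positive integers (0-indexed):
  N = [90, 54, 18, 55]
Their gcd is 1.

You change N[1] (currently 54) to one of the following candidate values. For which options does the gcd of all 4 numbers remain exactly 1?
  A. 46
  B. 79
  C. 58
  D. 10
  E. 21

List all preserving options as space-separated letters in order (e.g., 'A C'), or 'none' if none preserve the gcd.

Old gcd = 1; gcd of others (without N[1]) = 1
New gcd for candidate v: gcd(1, v). Preserves old gcd iff gcd(1, v) = 1.
  Option A: v=46, gcd(1,46)=1 -> preserves
  Option B: v=79, gcd(1,79)=1 -> preserves
  Option C: v=58, gcd(1,58)=1 -> preserves
  Option D: v=10, gcd(1,10)=1 -> preserves
  Option E: v=21, gcd(1,21)=1 -> preserves

Answer: A B C D E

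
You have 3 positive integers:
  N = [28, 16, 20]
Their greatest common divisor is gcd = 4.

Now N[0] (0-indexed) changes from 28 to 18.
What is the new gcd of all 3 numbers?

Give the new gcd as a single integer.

Answer: 2

Derivation:
Numbers: [28, 16, 20], gcd = 4
Change: index 0, 28 -> 18
gcd of the OTHER numbers (without index 0): gcd([16, 20]) = 4
New gcd = gcd(g_others, new_val) = gcd(4, 18) = 2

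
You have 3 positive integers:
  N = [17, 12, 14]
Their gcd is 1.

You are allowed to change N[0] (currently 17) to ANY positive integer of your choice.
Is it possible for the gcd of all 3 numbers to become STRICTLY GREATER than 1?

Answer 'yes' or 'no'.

Answer: yes

Derivation:
Current gcd = 1
gcd of all OTHER numbers (without N[0]=17): gcd([12, 14]) = 2
The new gcd after any change is gcd(2, new_value).
This can be at most 2.
Since 2 > old gcd 1, the gcd CAN increase (e.g., set N[0] = 2).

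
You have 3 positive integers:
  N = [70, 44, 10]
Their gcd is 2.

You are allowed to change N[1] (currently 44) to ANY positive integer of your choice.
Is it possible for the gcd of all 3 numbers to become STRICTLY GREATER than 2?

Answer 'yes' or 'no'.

Answer: yes

Derivation:
Current gcd = 2
gcd of all OTHER numbers (without N[1]=44): gcd([70, 10]) = 10
The new gcd after any change is gcd(10, new_value).
This can be at most 10.
Since 10 > old gcd 2, the gcd CAN increase (e.g., set N[1] = 10).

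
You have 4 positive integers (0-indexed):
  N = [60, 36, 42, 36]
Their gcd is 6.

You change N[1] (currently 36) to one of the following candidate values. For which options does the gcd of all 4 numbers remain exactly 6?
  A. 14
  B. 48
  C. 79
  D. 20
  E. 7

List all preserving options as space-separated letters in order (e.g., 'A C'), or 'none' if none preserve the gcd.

Old gcd = 6; gcd of others (without N[1]) = 6
New gcd for candidate v: gcd(6, v). Preserves old gcd iff gcd(6, v) = 6.
  Option A: v=14, gcd(6,14)=2 -> changes
  Option B: v=48, gcd(6,48)=6 -> preserves
  Option C: v=79, gcd(6,79)=1 -> changes
  Option D: v=20, gcd(6,20)=2 -> changes
  Option E: v=7, gcd(6,7)=1 -> changes

Answer: B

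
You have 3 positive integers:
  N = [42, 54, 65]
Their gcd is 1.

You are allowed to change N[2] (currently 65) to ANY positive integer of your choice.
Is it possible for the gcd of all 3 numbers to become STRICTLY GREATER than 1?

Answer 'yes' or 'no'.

Answer: yes

Derivation:
Current gcd = 1
gcd of all OTHER numbers (without N[2]=65): gcd([42, 54]) = 6
The new gcd after any change is gcd(6, new_value).
This can be at most 6.
Since 6 > old gcd 1, the gcd CAN increase (e.g., set N[2] = 6).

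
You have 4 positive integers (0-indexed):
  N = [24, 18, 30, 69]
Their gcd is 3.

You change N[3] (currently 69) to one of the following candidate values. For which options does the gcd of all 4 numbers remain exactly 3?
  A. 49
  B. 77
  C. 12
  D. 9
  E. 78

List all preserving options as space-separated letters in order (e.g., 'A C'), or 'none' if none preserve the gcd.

Answer: D

Derivation:
Old gcd = 3; gcd of others (without N[3]) = 6
New gcd for candidate v: gcd(6, v). Preserves old gcd iff gcd(6, v) = 3.
  Option A: v=49, gcd(6,49)=1 -> changes
  Option B: v=77, gcd(6,77)=1 -> changes
  Option C: v=12, gcd(6,12)=6 -> changes
  Option D: v=9, gcd(6,9)=3 -> preserves
  Option E: v=78, gcd(6,78)=6 -> changes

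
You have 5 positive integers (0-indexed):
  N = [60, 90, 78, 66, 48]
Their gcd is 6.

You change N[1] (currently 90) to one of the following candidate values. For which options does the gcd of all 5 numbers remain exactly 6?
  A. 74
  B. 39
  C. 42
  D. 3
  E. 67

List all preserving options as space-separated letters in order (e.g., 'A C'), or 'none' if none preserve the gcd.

Answer: C

Derivation:
Old gcd = 6; gcd of others (without N[1]) = 6
New gcd for candidate v: gcd(6, v). Preserves old gcd iff gcd(6, v) = 6.
  Option A: v=74, gcd(6,74)=2 -> changes
  Option B: v=39, gcd(6,39)=3 -> changes
  Option C: v=42, gcd(6,42)=6 -> preserves
  Option D: v=3, gcd(6,3)=3 -> changes
  Option E: v=67, gcd(6,67)=1 -> changes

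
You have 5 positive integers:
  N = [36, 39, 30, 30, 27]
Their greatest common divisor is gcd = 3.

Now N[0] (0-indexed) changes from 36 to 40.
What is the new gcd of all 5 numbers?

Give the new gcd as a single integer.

Numbers: [36, 39, 30, 30, 27], gcd = 3
Change: index 0, 36 -> 40
gcd of the OTHER numbers (without index 0): gcd([39, 30, 30, 27]) = 3
New gcd = gcd(g_others, new_val) = gcd(3, 40) = 1

Answer: 1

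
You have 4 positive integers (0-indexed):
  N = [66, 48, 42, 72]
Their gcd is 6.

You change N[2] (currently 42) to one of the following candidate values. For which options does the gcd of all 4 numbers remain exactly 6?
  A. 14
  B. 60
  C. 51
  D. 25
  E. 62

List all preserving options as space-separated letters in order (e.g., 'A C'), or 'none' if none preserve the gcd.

Answer: B

Derivation:
Old gcd = 6; gcd of others (without N[2]) = 6
New gcd for candidate v: gcd(6, v). Preserves old gcd iff gcd(6, v) = 6.
  Option A: v=14, gcd(6,14)=2 -> changes
  Option B: v=60, gcd(6,60)=6 -> preserves
  Option C: v=51, gcd(6,51)=3 -> changes
  Option D: v=25, gcd(6,25)=1 -> changes
  Option E: v=62, gcd(6,62)=2 -> changes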